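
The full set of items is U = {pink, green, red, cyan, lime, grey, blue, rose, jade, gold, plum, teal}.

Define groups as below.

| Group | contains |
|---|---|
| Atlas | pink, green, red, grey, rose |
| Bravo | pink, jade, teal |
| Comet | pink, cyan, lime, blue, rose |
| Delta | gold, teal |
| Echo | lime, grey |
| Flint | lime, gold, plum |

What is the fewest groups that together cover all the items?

Atlas, Bravo, Comet, and Flint cover everything between them: the union {pink, green, red, cyan, lime, grey, blue, rose, jade, gold, plum, teal} is all of U.
Only Atlas contains green, so Atlas is forced; the remaining 7 items need at least 3 more groups (each remaining group adds at most 3) — so at least 4 groups are needed, and 4 is optimal.

4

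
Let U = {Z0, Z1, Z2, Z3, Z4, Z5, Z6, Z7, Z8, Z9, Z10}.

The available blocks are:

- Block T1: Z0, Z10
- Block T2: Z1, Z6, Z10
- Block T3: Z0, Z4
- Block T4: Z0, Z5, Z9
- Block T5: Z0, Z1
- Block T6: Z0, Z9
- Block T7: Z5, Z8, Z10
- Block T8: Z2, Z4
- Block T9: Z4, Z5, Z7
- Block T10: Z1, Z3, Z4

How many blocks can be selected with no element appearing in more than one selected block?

3

T5, T7, T8 are pairwise disjoint (T5={Z0,Z1}; T7={Z5,Z8,Z10}; T8={Z2,Z4}).
Every remaining block overlaps one of these, and no 4 of the listed blocks are pairwise disjoint, so 3 is the maximum.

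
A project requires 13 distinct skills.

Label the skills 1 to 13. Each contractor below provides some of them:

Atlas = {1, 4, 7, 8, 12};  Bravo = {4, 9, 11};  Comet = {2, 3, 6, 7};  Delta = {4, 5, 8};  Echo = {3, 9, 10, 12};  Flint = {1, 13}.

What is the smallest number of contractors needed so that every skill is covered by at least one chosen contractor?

Take {Bravo, Comet, Delta, Echo, Flint}. Their union is {1, 2, 3, 4, 5, 6, 7, 8, 9, 10, 11, 12, 13}, which is all 13 skills.
No 4 of the 6 contractors cover everything (all 15 combinations miss at least one skill), so 5 is optimal.

5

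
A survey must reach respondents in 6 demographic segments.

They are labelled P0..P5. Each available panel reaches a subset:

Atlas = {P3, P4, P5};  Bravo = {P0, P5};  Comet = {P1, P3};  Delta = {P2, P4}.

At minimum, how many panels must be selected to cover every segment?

3

Bravo and Comet and Delta together: Bravo ∪ Comet ∪ Delta = {P0, P1, P2, P3, P4, P5} — every segment is covered.
Only Bravo contains P0, so Bravo is forced; the remaining 4 segments need at least 2 more panels (each remaining panel adds at most 2) — so at least 3 panels are needed, and 3 is optimal.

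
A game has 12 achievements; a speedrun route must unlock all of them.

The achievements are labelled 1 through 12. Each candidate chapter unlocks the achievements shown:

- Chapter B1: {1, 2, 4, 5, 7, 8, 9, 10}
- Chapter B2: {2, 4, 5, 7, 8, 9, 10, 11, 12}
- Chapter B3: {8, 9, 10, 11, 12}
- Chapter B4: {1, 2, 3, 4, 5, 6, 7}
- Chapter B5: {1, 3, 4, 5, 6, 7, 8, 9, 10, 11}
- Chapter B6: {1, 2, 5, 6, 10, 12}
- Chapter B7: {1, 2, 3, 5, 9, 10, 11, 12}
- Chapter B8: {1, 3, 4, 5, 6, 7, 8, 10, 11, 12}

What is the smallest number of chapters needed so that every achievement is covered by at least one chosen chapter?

B5 and B7 together: B5 ∪ B7 = {1, 2, 3, 4, 5, 6, 7, 8, 9, 10, 11, 12} — every achievement is covered.
No single chapter has all 12 achievements (the largest, B5, has 10), so 2 is optimal.

2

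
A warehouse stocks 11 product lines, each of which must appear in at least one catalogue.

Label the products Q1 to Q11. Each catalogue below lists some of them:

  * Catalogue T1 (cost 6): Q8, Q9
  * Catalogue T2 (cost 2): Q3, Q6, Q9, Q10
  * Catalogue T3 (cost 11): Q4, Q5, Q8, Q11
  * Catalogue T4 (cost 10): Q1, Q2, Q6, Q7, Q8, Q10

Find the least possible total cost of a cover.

T2, T3, T4 together cover every product (T2 ∪ T3 ∪ T4 = {Q1, Q2, Q3, Q4, Q5, Q6, Q7, Q8, Q9, Q10, Q11}); total cost 2 + 11 + 10 = 23.
No covering selection has total cost below 23.

23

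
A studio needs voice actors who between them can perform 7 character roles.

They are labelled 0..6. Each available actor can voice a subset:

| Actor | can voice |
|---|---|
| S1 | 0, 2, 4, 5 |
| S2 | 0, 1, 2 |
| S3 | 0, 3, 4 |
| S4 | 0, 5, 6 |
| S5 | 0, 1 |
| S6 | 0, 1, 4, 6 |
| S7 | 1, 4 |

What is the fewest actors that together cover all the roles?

3

S1 and S3 and S6 together: S1 ∪ S3 ∪ S6 = {0, 1, 2, 3, 4, 5, 6} — every role is covered.
Only S3 contains 3, so S3 is forced; the remaining 4 roles need at least 2 more actors (each remaining actor adds at most 2) — so at least 3 actors are needed, and 3 is optimal.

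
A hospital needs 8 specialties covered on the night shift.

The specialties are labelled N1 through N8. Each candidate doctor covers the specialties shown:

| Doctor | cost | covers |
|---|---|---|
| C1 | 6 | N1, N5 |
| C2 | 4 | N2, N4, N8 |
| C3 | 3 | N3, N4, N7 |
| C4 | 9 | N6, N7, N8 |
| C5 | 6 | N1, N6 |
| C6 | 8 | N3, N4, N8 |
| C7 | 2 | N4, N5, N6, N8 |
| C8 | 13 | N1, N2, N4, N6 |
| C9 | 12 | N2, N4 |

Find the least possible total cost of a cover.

15

C1, C2, C3, C7 together cover every specialty (C1 ∪ C2 ∪ C3 ∪ C7 = {N1, N2, N3, N4, N5, N6, N7, N8}); total cost 6 + 4 + 3 + 2 = 15.
No covering selection has total cost below 15.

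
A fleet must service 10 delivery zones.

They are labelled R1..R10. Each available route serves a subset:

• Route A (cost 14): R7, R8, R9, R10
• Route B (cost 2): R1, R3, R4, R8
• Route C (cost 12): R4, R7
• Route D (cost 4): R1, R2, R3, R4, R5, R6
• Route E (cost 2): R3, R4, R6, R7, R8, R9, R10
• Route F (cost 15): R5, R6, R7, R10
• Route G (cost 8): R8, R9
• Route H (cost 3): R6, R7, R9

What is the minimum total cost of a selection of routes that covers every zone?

D, E together cover every zone (D ∪ E = {R1, R2, R3, R4, R5, R6, R7, R8, R9, R10}); total cost 4 + 2 = 6.
No covering selection has total cost below 6.

6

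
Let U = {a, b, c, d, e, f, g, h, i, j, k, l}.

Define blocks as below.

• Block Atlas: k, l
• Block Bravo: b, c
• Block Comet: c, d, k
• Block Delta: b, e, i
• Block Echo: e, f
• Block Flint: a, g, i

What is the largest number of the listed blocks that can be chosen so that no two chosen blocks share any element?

4

Atlas, Bravo, Echo, Flint are pairwise disjoint (Atlas={k,l}; Bravo={b,c}; Echo={e,f}; Flint={a,g,i}).
Every remaining block overlaps one of these, and no 5 of the listed blocks are pairwise disjoint, so 4 is the maximum.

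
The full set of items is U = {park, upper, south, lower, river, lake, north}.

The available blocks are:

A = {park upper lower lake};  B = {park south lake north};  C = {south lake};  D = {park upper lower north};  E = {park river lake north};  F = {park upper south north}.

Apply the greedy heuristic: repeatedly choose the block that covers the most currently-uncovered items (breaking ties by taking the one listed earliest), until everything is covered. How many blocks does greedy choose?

3

Greedy: pick A (covers 4 new) → pick B (covers 2 new) → pick E (covers 1 new). Total picks: 3.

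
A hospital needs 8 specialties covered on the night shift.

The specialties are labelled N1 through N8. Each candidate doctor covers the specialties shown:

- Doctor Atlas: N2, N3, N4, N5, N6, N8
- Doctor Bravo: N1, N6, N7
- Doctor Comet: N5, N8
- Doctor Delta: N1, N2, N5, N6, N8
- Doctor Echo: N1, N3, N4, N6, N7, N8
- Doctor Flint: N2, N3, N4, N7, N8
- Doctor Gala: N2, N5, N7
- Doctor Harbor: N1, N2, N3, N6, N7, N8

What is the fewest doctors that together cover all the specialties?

Delta and Echo together: Delta ∪ Echo = {N1, N2, N3, N4, N5, N6, N7, N8} — every specialty is covered.
No single doctor has all 8 specialties (the largest, Atlas, has 6), so 2 is optimal.

2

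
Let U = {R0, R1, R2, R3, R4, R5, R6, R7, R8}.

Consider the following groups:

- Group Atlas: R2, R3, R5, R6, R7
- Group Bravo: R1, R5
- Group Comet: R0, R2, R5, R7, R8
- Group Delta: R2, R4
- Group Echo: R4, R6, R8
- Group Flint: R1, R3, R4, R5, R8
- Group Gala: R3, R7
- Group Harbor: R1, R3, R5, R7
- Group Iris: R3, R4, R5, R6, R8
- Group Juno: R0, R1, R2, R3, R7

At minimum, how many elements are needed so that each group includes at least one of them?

The 3 elements {R1, R4, R7} hit every group.
The groups Bravo, Delta, Gala are pairwise disjoint, so any hitting set needs a separate element for each — at least 3. Hence 3 is optimal.

3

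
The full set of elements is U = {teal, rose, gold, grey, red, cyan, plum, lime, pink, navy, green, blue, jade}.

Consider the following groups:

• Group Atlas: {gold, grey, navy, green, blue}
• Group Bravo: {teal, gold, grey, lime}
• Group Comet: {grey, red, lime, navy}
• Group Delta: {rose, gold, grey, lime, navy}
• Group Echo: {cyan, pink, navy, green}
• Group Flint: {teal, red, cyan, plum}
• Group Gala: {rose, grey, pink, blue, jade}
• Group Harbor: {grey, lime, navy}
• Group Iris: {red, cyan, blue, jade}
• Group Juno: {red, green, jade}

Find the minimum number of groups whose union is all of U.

4

Atlas, Bravo, Flint, and Gala cover everything between them: the union {teal, rose, gold, grey, red, cyan, plum, lime, pink, navy, green, blue, jade} is all of U.
No 3 of the 10 groups cover everything (all 120 combinations miss at least one element), so 4 is optimal.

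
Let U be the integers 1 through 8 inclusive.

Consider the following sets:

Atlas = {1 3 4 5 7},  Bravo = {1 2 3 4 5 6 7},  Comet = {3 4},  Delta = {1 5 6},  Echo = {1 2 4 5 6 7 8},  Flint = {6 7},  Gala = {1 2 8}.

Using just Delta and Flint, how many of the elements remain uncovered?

Union of Delta, Flint = {1, 5, 6, 7}.
Not covered: 2, 3, 4, 8 — 4 elements.

4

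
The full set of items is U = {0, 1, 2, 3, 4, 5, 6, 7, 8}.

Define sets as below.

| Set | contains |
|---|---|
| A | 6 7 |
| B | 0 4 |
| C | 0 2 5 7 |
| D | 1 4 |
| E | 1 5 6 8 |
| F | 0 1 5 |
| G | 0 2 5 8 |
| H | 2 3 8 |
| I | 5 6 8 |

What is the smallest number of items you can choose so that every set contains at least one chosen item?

4

The 4 items {4, 5, 7, 8} hit every set.
No choice of 3 items meets every set, so 4 is the minimum.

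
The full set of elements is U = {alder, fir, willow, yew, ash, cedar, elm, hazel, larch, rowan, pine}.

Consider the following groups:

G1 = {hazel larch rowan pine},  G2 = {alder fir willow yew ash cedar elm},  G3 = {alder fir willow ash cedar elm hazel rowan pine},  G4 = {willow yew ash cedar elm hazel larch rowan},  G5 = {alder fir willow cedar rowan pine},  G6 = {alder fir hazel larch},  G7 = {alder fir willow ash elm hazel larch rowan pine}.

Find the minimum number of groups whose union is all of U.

G3 and G4 together: G3 ∪ G4 = {alder, fir, willow, yew, ash, cedar, elm, hazel, larch, rowan, pine} — every element is covered.
No single group has all 11 elements (the largest, G3, has 9), so 2 is optimal.

2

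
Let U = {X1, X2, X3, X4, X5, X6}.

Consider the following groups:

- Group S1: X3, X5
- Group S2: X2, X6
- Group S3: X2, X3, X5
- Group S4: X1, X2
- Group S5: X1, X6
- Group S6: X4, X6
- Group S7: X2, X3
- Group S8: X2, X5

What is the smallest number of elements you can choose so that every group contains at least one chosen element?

3

H = {X2, X5, X6} meets every group (each contains at least one member of H), and |H| = 3.
The groups S1, S4, S6 are pairwise disjoint, so any hitting set needs a separate element for each — at least 3. Hence 3 is optimal.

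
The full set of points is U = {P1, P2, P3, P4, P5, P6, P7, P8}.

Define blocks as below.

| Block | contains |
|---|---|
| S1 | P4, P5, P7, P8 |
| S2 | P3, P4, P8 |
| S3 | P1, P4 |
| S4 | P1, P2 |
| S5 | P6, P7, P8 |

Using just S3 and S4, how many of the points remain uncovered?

5

Union of S3, S4 = {P1, P2, P4}.
Not covered: P3, P5, P6, P7, P8 — 5 points.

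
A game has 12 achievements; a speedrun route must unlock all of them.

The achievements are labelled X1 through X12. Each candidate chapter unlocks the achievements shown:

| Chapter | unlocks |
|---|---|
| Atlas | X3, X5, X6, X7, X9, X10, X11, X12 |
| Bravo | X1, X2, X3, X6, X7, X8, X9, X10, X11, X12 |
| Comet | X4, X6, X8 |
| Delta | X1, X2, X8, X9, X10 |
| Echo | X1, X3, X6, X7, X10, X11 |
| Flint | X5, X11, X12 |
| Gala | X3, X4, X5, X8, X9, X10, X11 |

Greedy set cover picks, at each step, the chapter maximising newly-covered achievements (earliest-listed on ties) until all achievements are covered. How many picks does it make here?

Greedy: pick Bravo (covers 10 new) → pick Gala (covers 2 new). Total picks: 2.

2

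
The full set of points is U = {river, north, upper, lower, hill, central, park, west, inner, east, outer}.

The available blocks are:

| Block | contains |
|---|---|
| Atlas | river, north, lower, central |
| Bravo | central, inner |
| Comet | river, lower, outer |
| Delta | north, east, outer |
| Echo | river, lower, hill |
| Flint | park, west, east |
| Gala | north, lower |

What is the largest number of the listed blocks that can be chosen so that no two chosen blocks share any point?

Bravo, Comet, Flint are pairwise disjoint (Bravo={central,inner}; Comet={river,lower,outer}; Flint={park,west,east}).
Every remaining block overlaps one of these, and no 4 of the listed blocks are pairwise disjoint, so 3 is the maximum.

3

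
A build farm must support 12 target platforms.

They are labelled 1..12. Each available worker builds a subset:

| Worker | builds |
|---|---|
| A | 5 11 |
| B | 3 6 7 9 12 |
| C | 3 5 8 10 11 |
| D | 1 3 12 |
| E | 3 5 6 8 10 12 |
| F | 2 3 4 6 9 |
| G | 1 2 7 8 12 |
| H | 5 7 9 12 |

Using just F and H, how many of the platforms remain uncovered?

4

Union of F, H = {2, 3, 4, 5, 6, 7, 9, 12}.
Not covered: 1, 8, 10, 11 — 4 platforms.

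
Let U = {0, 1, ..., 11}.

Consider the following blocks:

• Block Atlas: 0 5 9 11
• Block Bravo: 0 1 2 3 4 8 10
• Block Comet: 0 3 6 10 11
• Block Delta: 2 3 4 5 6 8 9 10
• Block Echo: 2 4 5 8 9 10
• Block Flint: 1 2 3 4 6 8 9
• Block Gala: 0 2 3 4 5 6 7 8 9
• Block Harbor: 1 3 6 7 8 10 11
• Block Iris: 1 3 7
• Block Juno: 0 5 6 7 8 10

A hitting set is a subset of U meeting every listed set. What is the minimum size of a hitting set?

2

H = {3, 5} meets every block (each contains at least one member of H), and |H| = 2.
The blocks Atlas, Iris are pairwise disjoint, so any hitting set needs a separate point for each — at least 2. Hence 2 is optimal.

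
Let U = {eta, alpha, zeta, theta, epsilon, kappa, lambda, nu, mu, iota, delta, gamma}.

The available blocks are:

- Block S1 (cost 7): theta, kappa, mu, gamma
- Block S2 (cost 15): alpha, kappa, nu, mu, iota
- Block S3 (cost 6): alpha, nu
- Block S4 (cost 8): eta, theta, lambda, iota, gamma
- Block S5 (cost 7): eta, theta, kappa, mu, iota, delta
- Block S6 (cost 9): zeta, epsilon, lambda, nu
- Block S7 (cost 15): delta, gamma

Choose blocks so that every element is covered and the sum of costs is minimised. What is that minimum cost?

29

S1, S3, S5, S6 together cover every element (S1 ∪ S3 ∪ S5 ∪ S6 = {eta, alpha, zeta, theta, epsilon, kappa, lambda, nu, mu, iota, delta, gamma}); total cost 7 + 6 + 7 + 9 = 29.
No covering selection has total cost below 29.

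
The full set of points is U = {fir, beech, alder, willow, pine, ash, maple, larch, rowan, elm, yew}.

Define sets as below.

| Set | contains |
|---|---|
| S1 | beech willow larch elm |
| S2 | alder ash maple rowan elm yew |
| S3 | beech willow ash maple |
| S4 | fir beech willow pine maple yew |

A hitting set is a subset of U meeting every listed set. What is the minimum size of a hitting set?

The 2 points {willow, maple} hit every set.
No single point lies in every set, so at least 2 are needed and 2 is optimal.

2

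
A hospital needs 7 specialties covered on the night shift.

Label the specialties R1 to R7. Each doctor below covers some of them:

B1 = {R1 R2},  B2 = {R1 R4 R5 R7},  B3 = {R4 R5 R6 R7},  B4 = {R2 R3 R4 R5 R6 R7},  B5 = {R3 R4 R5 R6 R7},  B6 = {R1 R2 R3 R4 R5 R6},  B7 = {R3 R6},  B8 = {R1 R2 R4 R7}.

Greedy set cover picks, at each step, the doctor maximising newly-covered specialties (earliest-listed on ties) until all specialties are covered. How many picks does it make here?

2

Greedy: pick B4 (covers 6 new) → pick B1 (covers 1 new). Total picks: 2.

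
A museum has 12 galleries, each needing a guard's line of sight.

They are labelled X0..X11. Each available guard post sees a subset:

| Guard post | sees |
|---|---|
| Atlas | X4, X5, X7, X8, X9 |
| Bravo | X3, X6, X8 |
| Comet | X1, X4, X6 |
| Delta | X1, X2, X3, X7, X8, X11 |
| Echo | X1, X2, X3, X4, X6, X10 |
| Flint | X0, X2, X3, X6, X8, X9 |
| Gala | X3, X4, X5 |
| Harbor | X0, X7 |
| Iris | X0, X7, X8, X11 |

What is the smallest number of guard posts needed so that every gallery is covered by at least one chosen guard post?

Atlas and Echo and Iris together: Atlas ∪ Echo ∪ Iris = {X0, X1, X2, X3, X4, X5, X6, X7, X8, X9, X10, X11} — every gallery is covered.
Only Echo contains X10, so Echo is forced; the remaining 6 galleries need at least 2 more guard posts (each remaining guard post adds at most 4) — so at least 3 guard posts are needed, and 3 is optimal.

3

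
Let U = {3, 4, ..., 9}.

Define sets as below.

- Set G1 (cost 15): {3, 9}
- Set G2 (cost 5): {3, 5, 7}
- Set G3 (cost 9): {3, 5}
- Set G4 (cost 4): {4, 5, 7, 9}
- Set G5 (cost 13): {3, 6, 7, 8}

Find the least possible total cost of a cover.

17

G4, G5 together cover every item (G4 ∪ G5 = {3, 4, 5, 6, 7, 8, 9}); total cost 4 + 13 = 17.
No covering selection has total cost below 17.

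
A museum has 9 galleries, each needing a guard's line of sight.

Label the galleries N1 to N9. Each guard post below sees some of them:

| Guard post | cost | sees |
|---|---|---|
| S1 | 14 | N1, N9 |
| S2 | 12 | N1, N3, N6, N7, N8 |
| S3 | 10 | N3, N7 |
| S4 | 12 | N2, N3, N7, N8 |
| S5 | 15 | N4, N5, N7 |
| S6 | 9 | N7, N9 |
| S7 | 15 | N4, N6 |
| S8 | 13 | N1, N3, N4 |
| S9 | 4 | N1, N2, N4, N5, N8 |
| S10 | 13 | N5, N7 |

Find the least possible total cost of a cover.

25

S2, S6, S9 together cover every gallery (S2 ∪ S6 ∪ S9 = {N1, N2, N3, N4, N5, N6, N7, N8, N9}); total cost 12 + 9 + 4 = 25.
No covering selection has total cost below 25.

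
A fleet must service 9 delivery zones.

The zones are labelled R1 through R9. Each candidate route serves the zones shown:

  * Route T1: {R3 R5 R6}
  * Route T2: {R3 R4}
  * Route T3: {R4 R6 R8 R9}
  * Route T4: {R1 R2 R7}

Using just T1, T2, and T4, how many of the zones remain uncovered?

Union of T1, T2, T4 = {R1, R2, R3, R4, R5, R6, R7}.
Not covered: R8, R9 — 2 zones.

2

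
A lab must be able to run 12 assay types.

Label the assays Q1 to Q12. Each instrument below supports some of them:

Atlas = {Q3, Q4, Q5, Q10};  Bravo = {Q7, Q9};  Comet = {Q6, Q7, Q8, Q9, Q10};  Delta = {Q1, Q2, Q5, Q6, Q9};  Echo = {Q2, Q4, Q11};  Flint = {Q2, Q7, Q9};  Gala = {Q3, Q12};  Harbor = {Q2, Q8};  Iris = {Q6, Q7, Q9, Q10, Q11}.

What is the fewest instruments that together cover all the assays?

Comet and Delta and Echo and Gala together: Comet ∪ Delta ∪ Echo ∪ Gala = {Q1, Q2, Q3, Q4, Q5, Q6, Q7, Q8, Q9, Q10, Q11, Q12} — every assay is covered.
Only Delta contains Q1, so Delta is forced; the remaining 7 assays need at least 3 more instruments (each remaining instrument adds at most 3) — so at least 4 instruments are needed, and 4 is optimal.

4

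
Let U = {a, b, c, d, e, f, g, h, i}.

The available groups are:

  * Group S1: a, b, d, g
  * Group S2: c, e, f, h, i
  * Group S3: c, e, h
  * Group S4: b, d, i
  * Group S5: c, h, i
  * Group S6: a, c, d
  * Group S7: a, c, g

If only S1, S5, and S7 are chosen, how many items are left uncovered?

2

Union of S1, S5, S7 = {a, b, c, d, g, h, i}.
Not covered: e, f — 2 items.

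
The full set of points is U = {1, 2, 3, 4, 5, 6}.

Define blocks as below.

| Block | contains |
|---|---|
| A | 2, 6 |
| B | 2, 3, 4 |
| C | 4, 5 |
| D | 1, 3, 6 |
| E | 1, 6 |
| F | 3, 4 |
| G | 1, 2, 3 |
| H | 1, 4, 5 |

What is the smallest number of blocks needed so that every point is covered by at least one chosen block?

3

Take {C, E, G}. Their union is {1, 2, 3, 4, 5, 6}, which is all 6 points.
No 2 of the 8 blocks cover everything (all 28 combinations miss at least one point), so 3 is optimal.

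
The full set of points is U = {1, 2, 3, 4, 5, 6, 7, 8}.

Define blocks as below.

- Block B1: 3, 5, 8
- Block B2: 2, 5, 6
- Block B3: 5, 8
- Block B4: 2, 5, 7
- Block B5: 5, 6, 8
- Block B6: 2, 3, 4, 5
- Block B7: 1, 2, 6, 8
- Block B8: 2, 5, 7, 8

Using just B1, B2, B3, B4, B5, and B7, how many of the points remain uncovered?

Union of B1, B2, B3, B4, B5, B7 = {1, 2, 3, 5, 6, 7, 8}.
Not covered: 4 — 1 point.

1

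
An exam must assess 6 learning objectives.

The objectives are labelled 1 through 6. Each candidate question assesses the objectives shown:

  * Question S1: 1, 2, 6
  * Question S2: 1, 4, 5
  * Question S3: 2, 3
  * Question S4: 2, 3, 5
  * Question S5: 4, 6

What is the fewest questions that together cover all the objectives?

S2 and S3 and S5 together: S2 ∪ S3 ∪ S5 = {1, 2, 3, 4, 5, 6} — every objective is covered.
No 2 of the 5 questions cover everything (all 10 combinations miss at least one objective), so 3 is optimal.

3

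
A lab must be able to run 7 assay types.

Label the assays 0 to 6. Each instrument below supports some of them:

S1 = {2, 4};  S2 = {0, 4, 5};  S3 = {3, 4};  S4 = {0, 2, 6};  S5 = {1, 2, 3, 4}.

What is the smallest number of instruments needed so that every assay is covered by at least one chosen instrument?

S2 and S4 and S5 together: S2 ∪ S4 ∪ S5 = {0, 1, 2, 3, 4, 5, 6} — every assay is covered.
Only S5 contains 1, so S5 is forced; the remaining 3 assays need at least 2 more instruments (each remaining instrument adds at most 2) — so at least 3 instruments are needed, and 3 is optimal.

3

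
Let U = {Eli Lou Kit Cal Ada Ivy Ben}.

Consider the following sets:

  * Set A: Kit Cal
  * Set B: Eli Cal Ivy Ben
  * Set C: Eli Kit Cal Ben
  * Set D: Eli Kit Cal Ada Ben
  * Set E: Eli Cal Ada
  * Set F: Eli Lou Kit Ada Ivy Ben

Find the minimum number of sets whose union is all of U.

D and F cover everything between them: the union {Eli, Lou, Kit, Cal, Ada, Ivy, Ben} is all of U.
No single set has all 7 items (the largest, F, has 6), so 2 is optimal.

2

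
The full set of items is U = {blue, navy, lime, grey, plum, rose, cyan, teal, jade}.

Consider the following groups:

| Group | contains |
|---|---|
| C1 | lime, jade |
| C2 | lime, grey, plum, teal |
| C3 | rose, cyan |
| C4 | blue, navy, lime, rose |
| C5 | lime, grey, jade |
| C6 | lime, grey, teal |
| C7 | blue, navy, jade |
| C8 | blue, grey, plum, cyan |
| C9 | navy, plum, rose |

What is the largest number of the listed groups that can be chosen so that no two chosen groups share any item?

3

C2, C3, C7 are pairwise disjoint (C2={lime,grey,plum,teal}; C3={rose,cyan}; C7={blue,navy,jade}).
Every remaining group overlaps one of these, and no 4 of the listed groups are pairwise disjoint, so 3 is the maximum.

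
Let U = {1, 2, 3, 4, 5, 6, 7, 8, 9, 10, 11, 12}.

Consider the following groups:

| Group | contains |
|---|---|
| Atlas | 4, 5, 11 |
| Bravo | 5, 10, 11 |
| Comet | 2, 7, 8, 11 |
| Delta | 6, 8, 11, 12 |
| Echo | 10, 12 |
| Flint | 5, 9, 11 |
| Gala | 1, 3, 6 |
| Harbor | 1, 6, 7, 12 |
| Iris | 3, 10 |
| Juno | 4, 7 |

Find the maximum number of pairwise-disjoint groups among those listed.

Echo, Flint, Gala, Juno are pairwise disjoint (Echo={10,12}; Flint={5,9,11}; Gala={1,3,6}; Juno={4,7}).
Every remaining group overlaps one of these, and no 5 of the listed groups are pairwise disjoint, so 4 is the maximum.

4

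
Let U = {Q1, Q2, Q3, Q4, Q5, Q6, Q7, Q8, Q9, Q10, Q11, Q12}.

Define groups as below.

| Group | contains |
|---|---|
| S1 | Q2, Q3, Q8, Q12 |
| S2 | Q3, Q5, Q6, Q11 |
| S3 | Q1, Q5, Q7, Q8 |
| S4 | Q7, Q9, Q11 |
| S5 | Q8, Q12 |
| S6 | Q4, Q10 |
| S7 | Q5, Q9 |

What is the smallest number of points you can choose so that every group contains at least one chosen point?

4

Take H = {Q5, Q8, Q10, Q11}. Each listed group contains at least one of these, so H is a hitting set of size 4.
No choice of 3 points meets every group, so 4 is the minimum.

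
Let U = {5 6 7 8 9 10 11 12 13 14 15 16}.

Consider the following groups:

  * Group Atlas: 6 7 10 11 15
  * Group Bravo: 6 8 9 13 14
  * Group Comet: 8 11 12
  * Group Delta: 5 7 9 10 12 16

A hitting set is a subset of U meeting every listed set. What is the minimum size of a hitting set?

The 2 items {8, 10} hit every group.
No single item lies in every group, so at least 2 are needed and 2 is optimal.

2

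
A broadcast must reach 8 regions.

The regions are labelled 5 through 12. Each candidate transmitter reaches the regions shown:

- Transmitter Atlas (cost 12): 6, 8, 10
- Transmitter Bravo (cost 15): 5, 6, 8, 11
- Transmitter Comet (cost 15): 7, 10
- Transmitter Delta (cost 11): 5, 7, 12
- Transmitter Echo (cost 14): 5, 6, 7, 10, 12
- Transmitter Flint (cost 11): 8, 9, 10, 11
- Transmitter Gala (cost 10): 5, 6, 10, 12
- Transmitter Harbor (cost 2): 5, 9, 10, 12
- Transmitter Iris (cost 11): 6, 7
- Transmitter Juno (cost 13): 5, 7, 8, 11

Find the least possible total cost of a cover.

Flint, Harbor, Iris together cover every region (Flint ∪ Harbor ∪ Iris = {5, 6, 7, 8, 9, 10, 11, 12}); total cost 11 + 2 + 11 = 24.
The greedy pick Harbor, Juno, Gala costs 25; no covering selection beats 24.

24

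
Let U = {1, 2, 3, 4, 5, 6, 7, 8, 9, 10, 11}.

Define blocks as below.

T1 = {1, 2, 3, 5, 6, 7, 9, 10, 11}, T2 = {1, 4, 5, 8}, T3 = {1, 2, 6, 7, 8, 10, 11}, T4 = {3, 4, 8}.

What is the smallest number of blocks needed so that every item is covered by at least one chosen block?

2

Take {T1, T2}. Their union is {1, 2, 3, 4, 5, 6, 7, 8, 9, 10, 11}, which is all 11 items.
No single block has all 11 items (the largest, T1, has 9), so 2 is optimal.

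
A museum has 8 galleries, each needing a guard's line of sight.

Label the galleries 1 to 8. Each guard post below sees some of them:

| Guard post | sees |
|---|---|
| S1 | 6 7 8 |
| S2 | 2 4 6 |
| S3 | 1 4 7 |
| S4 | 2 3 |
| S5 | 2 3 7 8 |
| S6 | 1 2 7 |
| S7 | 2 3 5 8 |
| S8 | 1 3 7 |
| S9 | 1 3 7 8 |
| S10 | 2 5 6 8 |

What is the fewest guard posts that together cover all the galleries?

3

Take {S3, S9, S10}. Their union is {1, 2, 3, 4, 5, 6, 7, 8}, which is all 8 galleries.
No 2 of the 10 guard posts cover everything (all 45 combinations miss at least one gallery), so 3 is optimal.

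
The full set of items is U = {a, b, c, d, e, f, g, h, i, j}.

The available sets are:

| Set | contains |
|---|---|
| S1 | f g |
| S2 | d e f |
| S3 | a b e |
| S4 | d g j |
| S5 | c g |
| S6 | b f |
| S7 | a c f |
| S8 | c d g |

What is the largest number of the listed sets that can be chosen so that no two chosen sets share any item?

S3, S5 are pairwise disjoint (S3={a,b,e}; S5={c,g}).
Every remaining set overlaps one of these, and no 3 of the listed sets are pairwise disjoint, so 2 is the maximum.

2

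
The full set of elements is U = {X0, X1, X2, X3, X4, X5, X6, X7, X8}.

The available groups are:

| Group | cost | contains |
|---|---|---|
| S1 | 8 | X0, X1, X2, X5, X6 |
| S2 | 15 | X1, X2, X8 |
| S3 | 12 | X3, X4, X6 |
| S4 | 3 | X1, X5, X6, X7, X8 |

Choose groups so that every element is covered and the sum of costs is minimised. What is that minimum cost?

23

S1, S3, S4 together cover every element (S1 ∪ S3 ∪ S4 = {X0, X1, X2, X3, X4, X5, X6, X7, X8}); total cost 8 + 12 + 3 = 23.
No covering selection has total cost below 23.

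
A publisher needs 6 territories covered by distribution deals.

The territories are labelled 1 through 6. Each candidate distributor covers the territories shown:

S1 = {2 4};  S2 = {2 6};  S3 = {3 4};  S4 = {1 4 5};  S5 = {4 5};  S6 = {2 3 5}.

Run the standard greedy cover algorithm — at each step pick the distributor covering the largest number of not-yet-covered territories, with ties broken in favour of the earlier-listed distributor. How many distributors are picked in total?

Greedy: pick S4 (covers 3 new) → pick S2 (covers 2 new) → pick S3 (covers 1 new). Total picks: 3.

3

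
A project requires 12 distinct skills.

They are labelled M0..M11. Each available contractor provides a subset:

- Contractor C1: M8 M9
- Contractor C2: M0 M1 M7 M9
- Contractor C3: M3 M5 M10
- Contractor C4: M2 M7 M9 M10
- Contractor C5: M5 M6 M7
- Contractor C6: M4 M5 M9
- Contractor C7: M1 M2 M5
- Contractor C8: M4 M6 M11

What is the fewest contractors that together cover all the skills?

5

C1 and C2 and C3 and C4 and C8 together: C1 ∪ C2 ∪ C3 ∪ C4 ∪ C8 = {M0, M1, M2, M3, M4, M5, M6, M7, M8, M9, M10, M11} — every skill is covered.
Only C1 contains M8, so C1 is forced; the remaining 10 skills need at least 4 more contractors (each remaining contractor adds at most 3) — so at least 5 contractors are needed, and 5 is optimal.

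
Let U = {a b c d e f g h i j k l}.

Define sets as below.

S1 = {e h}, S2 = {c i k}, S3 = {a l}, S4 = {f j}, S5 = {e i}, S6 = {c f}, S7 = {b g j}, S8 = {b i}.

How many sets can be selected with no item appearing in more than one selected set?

4

S1, S2, S3, S4 are pairwise disjoint (S1={e,h}; S2={c,i,k}; S3={a,l}; S4={f,j}).
Every remaining set overlaps one of these, and no 5 of the listed sets are pairwise disjoint, so 4 is the maximum.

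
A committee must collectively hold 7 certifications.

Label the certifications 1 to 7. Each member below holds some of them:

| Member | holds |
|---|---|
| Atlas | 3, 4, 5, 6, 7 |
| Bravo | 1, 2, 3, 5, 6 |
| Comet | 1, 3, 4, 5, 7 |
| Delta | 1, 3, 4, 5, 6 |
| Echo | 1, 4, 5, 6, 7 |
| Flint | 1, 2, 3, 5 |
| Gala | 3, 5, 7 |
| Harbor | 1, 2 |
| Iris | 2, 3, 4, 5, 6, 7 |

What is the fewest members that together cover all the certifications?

Delta and Iris together: Delta ∪ Iris = {1, 2, 3, 4, 5, 6, 7} — every certification is covered.
No single member has all 7 certifications (the largest, Iris, has 6), so 2 is optimal.

2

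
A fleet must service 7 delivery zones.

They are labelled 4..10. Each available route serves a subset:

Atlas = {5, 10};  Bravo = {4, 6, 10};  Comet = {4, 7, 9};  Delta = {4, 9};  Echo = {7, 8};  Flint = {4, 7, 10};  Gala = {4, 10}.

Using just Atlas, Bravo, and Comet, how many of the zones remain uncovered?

Union of Atlas, Bravo, Comet = {4, 5, 6, 7, 9, 10}.
Not covered: 8 — 1 zone.

1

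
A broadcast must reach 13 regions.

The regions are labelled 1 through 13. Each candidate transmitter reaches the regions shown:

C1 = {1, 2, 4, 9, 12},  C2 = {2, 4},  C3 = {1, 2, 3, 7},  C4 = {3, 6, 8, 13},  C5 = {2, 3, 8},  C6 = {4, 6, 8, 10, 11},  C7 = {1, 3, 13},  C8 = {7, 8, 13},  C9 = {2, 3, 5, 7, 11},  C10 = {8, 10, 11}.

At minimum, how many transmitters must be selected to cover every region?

4

Take {C1, C4, C9, C10}. Their union is {1, 2, 3, 4, 5, 6, 7, 8, 9, 10, 11, 12, 13}, which is all 13 regions.
No 3 of the 10 transmitters cover everything (all 120 combinations miss at least one region), so 4 is optimal.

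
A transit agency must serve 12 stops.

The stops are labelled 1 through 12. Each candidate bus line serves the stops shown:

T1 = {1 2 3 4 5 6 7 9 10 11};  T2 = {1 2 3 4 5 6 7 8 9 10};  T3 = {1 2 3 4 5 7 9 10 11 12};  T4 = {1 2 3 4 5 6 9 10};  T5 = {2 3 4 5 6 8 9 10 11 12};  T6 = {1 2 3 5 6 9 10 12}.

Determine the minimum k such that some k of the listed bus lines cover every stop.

2

T2 and T5 together: T2 ∪ T5 = {1, 2, 3, 4, 5, 6, 7, 8, 9, 10, 11, 12} — every stop is covered.
No single bus line has all 12 stops (the largest, T1, has 10), so 2 is optimal.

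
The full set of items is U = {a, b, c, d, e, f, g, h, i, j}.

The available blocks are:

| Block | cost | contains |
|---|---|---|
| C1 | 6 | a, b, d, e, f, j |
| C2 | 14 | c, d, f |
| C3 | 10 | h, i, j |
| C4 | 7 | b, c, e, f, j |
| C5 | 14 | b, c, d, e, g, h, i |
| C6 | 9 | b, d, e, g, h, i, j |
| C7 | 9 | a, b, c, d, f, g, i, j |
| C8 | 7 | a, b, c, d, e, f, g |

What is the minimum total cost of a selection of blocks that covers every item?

C6, C8 together cover every item (C6 ∪ C8 = {a, b, c, d, e, f, g, h, i, j}); total cost 9 + 7 = 16.
The greedy pick C1, C6, C4 costs 22; no covering selection beats 16.

16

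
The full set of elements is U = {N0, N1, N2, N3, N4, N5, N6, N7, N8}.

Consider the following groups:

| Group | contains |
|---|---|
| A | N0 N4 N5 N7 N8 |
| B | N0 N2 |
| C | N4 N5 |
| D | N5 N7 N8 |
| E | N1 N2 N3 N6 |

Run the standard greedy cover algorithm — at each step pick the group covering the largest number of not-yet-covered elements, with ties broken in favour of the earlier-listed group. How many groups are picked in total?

2

Greedy: pick A (covers 5 new) → pick E (covers 4 new). Total picks: 2.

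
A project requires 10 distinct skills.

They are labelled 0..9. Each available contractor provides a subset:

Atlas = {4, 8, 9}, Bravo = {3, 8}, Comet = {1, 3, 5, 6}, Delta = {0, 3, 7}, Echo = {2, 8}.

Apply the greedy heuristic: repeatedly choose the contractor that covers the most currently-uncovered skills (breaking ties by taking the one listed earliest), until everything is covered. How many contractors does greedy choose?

Greedy: pick Comet (covers 4 new) → pick Atlas (covers 3 new) → pick Delta (covers 2 new) → pick Echo (covers 1 new). Total picks: 4.

4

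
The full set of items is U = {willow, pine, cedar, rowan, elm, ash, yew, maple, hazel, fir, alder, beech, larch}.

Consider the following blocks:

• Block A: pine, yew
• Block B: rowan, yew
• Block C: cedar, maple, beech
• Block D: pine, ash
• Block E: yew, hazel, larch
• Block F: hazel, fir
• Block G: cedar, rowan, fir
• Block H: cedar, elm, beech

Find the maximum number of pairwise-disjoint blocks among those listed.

B, D, F, H are pairwise disjoint (B={rowan,yew}; D={pine,ash}; F={hazel,fir}; H={cedar,elm,beech}).
Every remaining block overlaps one of these, and no 5 of the listed blocks are pairwise disjoint, so 4 is the maximum.

4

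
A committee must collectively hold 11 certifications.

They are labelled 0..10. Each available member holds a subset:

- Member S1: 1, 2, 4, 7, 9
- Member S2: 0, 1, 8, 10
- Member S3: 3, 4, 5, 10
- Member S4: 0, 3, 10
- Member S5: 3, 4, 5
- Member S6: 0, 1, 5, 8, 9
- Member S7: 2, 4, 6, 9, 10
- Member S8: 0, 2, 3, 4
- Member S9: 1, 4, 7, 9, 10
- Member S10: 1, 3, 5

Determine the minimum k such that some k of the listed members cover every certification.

4

S6 and S7 and S9 and S10 together: S6 ∪ S7 ∪ S9 ∪ S10 = {0, 1, 2, 3, 4, 5, 6, 7, 8, 9, 10} — every certification is covered.
No 3 of the 10 members cover everything (all 120 combinations miss at least one certification), so 4 is optimal.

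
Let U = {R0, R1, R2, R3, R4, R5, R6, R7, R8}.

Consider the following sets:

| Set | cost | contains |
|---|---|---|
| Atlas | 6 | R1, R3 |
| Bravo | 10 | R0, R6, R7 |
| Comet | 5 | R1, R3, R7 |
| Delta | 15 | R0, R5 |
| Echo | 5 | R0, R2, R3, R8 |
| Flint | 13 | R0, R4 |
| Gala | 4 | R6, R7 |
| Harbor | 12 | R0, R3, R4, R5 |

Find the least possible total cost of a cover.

Comet, Echo, Gala, Harbor together cover every element (Comet ∪ Echo ∪ Gala ∪ Harbor = {R0, R1, R2, R3, R4, R5, R6, R7, R8}); total cost 5 + 5 + 4 + 12 = 26.
No covering selection has total cost below 26.

26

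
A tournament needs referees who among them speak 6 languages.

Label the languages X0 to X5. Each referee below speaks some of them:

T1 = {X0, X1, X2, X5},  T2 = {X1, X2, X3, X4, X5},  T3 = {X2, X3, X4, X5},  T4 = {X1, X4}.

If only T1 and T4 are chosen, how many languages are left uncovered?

Union of T1, T4 = {X0, X1, X2, X4, X5}.
Not covered: X3 — 1 language.

1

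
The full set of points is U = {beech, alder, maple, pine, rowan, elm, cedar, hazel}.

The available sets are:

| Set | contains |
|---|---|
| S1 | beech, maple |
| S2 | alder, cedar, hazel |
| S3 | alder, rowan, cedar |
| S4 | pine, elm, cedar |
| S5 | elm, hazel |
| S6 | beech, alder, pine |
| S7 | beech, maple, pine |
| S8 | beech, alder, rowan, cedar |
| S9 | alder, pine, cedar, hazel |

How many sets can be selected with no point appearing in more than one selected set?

3

S1, S3, S5 are pairwise disjoint (S1={beech,maple}; S3={alder,rowan,cedar}; S5={elm,hazel}).
Every remaining set overlaps one of these, and no 4 of the listed sets are pairwise disjoint, so 3 is the maximum.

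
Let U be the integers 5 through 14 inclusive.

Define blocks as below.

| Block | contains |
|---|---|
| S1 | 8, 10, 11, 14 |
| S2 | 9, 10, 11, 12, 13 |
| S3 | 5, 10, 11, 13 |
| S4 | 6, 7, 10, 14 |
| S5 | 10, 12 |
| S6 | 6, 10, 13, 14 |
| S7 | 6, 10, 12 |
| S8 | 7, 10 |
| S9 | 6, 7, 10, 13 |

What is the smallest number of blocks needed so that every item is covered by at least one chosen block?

S1 and S2 and S3 and S4 together: S1 ∪ S2 ∪ S3 ∪ S4 = {5, 6, 7, 8, 9, 10, 11, 12, 13, 14} — every item is covered.
No 3 of the 9 blocks cover everything (all 84 combinations miss at least one item), so 4 is optimal.

4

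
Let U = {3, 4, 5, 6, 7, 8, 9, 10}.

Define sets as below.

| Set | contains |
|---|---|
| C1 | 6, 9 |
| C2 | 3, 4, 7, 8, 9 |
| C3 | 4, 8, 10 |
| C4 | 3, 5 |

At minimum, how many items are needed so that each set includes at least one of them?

H = {5, 8, 9} meets every set (each contains at least one member of H), and |H| = 3.
The sets C1, C3, C4 are pairwise disjoint, so any hitting set needs a separate item for each — at least 3. Hence 3 is optimal.

3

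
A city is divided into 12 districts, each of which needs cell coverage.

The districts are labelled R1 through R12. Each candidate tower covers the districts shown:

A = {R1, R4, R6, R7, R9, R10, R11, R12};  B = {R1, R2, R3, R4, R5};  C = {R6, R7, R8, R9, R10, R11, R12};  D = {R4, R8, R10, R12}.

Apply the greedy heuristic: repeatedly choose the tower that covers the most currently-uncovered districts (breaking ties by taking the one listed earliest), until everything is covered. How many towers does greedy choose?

3

Greedy: pick A (covers 8 new) → pick B (covers 3 new) → pick C (covers 1 new). Total picks: 3.
(The true minimum cover uses only 2 towers, so greedy is not optimal here.)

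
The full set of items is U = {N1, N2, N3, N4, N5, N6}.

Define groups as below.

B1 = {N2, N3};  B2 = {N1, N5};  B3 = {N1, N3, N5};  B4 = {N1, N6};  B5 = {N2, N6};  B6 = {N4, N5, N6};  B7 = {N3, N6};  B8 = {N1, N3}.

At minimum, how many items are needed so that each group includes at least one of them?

The 3 items {N3, N5, N6} hit every group.
No choice of 2 items meets every group, so 3 is the minimum.

3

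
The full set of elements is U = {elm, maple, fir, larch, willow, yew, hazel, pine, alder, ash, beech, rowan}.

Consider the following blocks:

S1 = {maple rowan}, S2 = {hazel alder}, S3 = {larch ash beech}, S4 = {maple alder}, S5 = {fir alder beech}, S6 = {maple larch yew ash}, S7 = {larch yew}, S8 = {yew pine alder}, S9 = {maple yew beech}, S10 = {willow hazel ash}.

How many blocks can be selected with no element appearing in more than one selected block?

4

S1, S5, S7, S10 are pairwise disjoint (S1={maple,rowan}; S5={fir,alder,beech}; S7={larch,yew}; S10={willow,hazel,ash}).
Every remaining block overlaps one of these, and no 5 of the listed blocks are pairwise disjoint, so 4 is the maximum.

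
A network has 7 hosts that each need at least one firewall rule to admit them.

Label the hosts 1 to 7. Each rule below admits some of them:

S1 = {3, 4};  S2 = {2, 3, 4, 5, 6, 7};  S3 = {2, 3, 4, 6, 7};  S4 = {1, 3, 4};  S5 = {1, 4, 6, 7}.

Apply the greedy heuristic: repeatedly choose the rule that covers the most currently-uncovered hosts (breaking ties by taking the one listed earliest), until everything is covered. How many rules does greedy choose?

Greedy: pick S2 (covers 6 new) → pick S4 (covers 1 new). Total picks: 2.

2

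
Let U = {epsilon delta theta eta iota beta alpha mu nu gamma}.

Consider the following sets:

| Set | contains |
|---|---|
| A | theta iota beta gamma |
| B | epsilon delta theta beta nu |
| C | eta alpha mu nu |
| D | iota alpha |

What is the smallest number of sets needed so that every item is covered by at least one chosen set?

A, B, and C cover everything between them: the union {epsilon, delta, theta, eta, iota, beta, alpha, mu, nu, gamma} is all of U.
Only B contains epsilon, so B is forced; the remaining 5 items need at least 2 more sets (each remaining set adds at most 3) — so at least 3 sets are needed, and 3 is optimal.

3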